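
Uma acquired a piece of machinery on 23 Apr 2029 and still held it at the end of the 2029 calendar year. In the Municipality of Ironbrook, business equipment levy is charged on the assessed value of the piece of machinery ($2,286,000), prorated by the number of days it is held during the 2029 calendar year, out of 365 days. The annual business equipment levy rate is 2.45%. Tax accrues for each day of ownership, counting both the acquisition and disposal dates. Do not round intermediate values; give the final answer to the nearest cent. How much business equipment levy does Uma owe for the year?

Days held (23 Apr – 31 Dec 2029): 253 out of 365
Tax = $2,286,000 × 2.45% × 253/365 = $38,821.2904

$38,821.29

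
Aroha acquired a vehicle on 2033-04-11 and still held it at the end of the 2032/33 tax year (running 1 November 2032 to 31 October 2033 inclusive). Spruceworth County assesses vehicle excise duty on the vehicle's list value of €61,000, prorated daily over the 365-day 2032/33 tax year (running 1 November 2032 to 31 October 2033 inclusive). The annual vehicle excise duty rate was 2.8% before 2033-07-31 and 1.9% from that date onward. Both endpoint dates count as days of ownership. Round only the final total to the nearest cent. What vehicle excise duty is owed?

2033-04-11 to 2033-07-30: 111 days at 2.8% → €61,000 × 2.8% × 111/365 = €519.4192
2033-07-31 to 2033-10-31: 93 days at 1.9% → €61,000 × 1.9% × 93/365 = €295.3068
Total = €814.7260

€814.73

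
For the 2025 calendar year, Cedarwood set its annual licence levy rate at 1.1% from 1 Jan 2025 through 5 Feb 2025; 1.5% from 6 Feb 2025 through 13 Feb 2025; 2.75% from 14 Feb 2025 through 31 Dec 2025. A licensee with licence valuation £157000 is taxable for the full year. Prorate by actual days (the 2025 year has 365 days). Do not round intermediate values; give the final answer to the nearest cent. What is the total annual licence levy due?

1 Jan – 5 Feb 2025: 36 days at 1.1% → £157000 × 1.1% × 36/365 = £170.3342
6 Feb – 13 Feb 2025: 8 days at 1.5% → £157000 × 1.5% × 8/365 = £51.6164
14 Feb – 31 Dec 2025: 321 days at 2.75% → £157000 × 2.75% × 321/365 = £3797.0342
Total = £4018.9849

£4018.98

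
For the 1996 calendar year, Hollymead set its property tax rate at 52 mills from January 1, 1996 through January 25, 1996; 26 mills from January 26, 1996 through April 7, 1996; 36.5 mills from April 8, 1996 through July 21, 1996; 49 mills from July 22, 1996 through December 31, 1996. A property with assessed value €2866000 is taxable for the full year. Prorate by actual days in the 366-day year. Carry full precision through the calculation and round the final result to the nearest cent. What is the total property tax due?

€117596.05

January 1 – January 25, 1996: 25 days at 52 mills → €2866000 × 5.2% × 25/366 = €10179.7814
January 26 – April 7, 1996: 73 days at 26 mills → €2866000 × 2.6% × 73/366 = €14862.4809
April 8 – July 21, 1996: 105 days at 36.5 mills → €2866000 × 3.65% × 105/366 = €30010.7787
July 22 – December 31, 1996: 163 days at 49 mills → €2866000 × 4.9% × 163/366 = €62543.0109
Total = €117596.0519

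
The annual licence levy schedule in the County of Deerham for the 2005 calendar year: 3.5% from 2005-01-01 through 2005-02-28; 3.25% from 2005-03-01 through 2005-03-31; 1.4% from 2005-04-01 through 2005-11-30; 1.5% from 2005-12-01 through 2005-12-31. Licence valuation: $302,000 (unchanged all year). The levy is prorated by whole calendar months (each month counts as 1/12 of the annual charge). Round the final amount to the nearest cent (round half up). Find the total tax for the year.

2005-01-01 to 2005-02-28: 2 months at 3.5% → $302,000 × 3.5% × 2/12 = $1,761.6667
2005-03-01 to 2005-03-31: 1 month at 3.25% → $302,000 × 3.25% × 1/12 = $817.9167
2005-04-01 to 2005-11-30: 8 months at 1.4% → $302,000 × 1.4% × 8/12 = $2,818.6667
2005-12-01 to 2005-12-31: 1 month at 1.5% → $302,000 × 1.5% × 1/12 = $377.5000
Total = $5,775.7500

$5,775.75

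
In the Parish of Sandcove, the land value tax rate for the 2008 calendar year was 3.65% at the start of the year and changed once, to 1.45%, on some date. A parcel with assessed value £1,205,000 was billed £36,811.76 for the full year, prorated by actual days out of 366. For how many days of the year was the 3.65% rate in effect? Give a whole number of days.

267 days

Let d = days at the first rate; then 366 − d days at the second rate.
£1,205,000 × [3.65%·d + 1.45%·(366−d)] / 366 = £36,811.76
Solving gives d = 267, so the new rate took effect on September 24, 2008.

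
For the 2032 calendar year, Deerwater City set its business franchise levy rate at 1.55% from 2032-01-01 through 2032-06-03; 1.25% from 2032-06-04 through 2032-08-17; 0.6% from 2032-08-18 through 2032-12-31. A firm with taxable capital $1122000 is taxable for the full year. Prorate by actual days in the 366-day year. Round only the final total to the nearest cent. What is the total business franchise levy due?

2032-01-01 to 2032-06-03: 155 days at 1.55% → $1122000 × 1.55% × 155/366 = $7365.0410
2032-06-04 to 2032-08-17: 75 days at 1.25% → $1122000 × 1.25% × 75/366 = $2873.9754
2032-08-18 to 2032-12-31: 136 days at 0.6% → $1122000 × 0.6% × 136/366 = $2501.5082
Total = $12740.5246

$12740.52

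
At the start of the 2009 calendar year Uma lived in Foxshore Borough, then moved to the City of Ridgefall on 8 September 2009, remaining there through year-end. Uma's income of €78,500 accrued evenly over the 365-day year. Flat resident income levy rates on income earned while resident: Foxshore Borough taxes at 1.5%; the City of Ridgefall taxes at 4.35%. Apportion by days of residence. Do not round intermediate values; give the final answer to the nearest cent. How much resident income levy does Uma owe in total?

Foxshore Borough, 1 January – 7 September 2009: 250 days → €78,500 × 1.5% × 250/365 = €806.5068
The City of Ridgefall, 8 September – 31 December 2009: 115 days → €78,500 × 4.35% × 115/365 = €1,075.8801
Total = €1,882.3870

€1,882.39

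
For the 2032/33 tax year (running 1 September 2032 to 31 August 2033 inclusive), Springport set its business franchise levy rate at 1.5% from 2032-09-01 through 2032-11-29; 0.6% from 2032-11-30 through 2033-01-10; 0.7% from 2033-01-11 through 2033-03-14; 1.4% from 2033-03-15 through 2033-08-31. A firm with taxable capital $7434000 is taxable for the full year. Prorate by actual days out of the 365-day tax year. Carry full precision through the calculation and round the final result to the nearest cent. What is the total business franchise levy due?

$90083.79

2032-09-01 to 2032-11-29: 90 days at 1.5% → $7434000 × 1.5% × 90/365 = $27495.6164
2032-11-30 to 2033-01-10: 42 days at 0.6% → $7434000 × 0.6% × 42/365 = $5132.5151
2033-01-11 to 2033-03-14: 63 days at 0.7% → $7434000 × 0.7% × 63/365 = $8981.9014
2033-03-15 to 2033-08-31: 170 days at 1.4% → $7434000 × 1.4% × 170/365 = $48473.7534
Total = $90083.7863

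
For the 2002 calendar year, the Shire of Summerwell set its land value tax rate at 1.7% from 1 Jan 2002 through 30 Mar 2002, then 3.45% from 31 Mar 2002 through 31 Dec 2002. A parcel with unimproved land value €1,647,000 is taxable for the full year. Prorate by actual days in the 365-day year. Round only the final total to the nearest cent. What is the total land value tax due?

€49,793.55

1 Jan – 30 Mar 2002: 89 days at 1.7% → €1,647,000 × 1.7% × 89/365 = €6,827.1534
31 Mar – 31 Dec 2002: 276 days at 3.45% → €1,647,000 × 3.45% × 276/365 = €42,966.3945
Total = €49,793.5479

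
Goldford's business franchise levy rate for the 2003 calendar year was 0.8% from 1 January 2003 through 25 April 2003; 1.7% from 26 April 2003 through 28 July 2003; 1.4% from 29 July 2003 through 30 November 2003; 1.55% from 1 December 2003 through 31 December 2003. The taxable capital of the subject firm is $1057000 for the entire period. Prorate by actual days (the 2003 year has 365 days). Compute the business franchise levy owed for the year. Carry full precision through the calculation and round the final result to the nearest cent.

1 January – 25 April 2003: 115 days at 0.8% → $1057000 × 0.8% × 115/365 = $2664.2192
26 April – 28 July 2003: 94 days at 1.7% → $1057000 × 1.7% × 94/365 = $4627.6329
29 July – 30 November 2003: 125 days at 1.4% → $1057000 × 1.4% × 125/365 = $5067.8082
1 December – 31 December 2003: 31 days at 1.55% → $1057000 × 1.55% × 31/365 = $1391.4753
Total = $13751.1356

$13751.14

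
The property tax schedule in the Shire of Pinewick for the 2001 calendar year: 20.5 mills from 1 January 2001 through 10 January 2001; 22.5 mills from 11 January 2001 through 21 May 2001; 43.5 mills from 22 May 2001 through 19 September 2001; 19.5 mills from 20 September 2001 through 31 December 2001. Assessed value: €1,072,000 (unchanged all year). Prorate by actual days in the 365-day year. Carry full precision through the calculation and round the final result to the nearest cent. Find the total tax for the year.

€30,616.61

1 January – 10 January 2001: 10 days at 20.5 mills → €1,072,000 × 2.05% × 10/365 = €602.0822
11 January – 21 May 2001: 131 days at 22.5 mills → €1,072,000 × 2.25% × 131/365 = €8,656.7671
22 May – 19 September 2001: 121 days at 43.5 mills → €1,072,000 × 4.35% × 121/365 = €15,458.8274
20 September – 31 December 2001: 103 days at 19.5 mills → €1,072,000 × 1.95% × 103/365 = €5,898.9370
Total = €30,616.6137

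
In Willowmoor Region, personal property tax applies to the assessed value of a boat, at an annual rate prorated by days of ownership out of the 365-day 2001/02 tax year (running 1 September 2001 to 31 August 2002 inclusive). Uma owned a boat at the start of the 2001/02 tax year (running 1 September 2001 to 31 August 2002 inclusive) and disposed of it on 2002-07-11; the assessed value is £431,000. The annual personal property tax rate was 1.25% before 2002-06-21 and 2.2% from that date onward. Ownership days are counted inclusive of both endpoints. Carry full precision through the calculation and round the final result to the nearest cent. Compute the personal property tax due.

2001-09-01 to 2002-06-20: 293 days at 1.25% → £431,000 × 1.25% × 293/365 = £4,324.7603
2002-06-21 to 2002-07-11: 21 days at 2.2% → £431,000 × 2.2% × 21/365 = £545.5397
Total = £4,870.3000

£4,870.30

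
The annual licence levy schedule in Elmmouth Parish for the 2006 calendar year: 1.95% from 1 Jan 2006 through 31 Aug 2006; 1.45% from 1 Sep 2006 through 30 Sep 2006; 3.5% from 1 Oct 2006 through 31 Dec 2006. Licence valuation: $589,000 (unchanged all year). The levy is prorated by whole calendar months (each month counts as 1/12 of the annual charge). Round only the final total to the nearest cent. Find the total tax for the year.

1 Jan – 31 Aug 2006: 8 months at 1.95% → $589,000 × 1.95% × 8/12 = $7,657.0000
1 Sep – 30 Sep 2006: 1 month at 1.45% → $589,000 × 1.45% × 1/12 = $711.7083
1 Oct – 31 Dec 2006: 3 months at 3.5% → $589,000 × 3.5% × 3/12 = $5,153.7500
Total = $13,522.4583

$13,522.46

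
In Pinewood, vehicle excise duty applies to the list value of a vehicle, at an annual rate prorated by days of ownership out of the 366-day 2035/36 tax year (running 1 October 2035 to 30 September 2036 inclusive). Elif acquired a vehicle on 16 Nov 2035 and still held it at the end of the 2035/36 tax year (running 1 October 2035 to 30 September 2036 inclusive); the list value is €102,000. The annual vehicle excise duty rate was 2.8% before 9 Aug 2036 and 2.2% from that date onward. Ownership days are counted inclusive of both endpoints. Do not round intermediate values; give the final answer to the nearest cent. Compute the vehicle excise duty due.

16 Nov 2035 – 8 Aug 2036: 267 days at 2.8% → €102,000 × 2.8% × 267/366 = €2,083.4754
9 Aug – 30 Sep 2036: 53 days at 2.2% → €102,000 × 2.2% × 53/366 = €324.9508
Total = €2,408.4262

€2,408.43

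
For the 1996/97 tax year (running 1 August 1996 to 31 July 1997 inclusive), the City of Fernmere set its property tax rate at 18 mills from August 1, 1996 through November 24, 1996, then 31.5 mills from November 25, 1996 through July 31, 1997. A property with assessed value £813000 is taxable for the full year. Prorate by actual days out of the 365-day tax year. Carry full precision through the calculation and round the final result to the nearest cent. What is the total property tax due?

£22121.40

August 1 – November 24, 1996: 116 days at 18 mills → £813000 × 1.8% × 116/365 = £4650.8055
November 25, 1996 – July 31, 1997: 249 days at 31.5 mills → £813000 × 3.15% × 249/365 = £17470.5904
Total = £22121.3959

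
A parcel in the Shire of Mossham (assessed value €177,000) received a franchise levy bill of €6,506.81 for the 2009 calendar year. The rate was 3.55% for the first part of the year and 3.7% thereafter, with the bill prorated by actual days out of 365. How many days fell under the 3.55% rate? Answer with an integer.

58 days

Let d = days at the first rate; then 365 − d days at the second rate.
€177,000 × [3.55%·d + 3.7%·(365−d)] / 365 = €6,506.81
Solving gives d = 58, so the new rate took effect on 28 Feb 2009.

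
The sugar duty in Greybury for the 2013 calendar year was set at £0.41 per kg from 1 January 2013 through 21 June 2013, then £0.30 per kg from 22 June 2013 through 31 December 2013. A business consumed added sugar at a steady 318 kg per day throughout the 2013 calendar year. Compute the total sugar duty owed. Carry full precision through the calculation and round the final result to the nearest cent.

1 January – 21 June 2013: 172 days × 318 kg/day = 54,696 kg at £0.41/kg → £22,425.36
22 June – 31 December 2013: 193 days × 318 kg/day = 61,374 kg at £0.30/kg → £18,412.20

£40,837.56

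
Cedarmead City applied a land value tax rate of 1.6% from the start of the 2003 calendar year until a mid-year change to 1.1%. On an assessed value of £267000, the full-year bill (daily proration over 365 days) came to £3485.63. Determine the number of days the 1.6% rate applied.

Let d = days at the first rate; then 365 − d days at the second rate.
£267000 × [1.6%·d + 1.1%·(365−d)] / 365 = £3485.63
Solving gives d = 150, so the new rate took effect on 31 May 2003.

150 days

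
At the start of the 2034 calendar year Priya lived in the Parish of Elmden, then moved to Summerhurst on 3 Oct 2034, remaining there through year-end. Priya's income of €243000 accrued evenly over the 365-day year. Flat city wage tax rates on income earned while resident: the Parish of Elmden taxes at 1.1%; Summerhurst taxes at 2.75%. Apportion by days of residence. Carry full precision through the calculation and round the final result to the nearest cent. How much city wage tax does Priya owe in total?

The Parish of Elmden, 1 Jan – 2 Oct 2034: 275 days → €243000 × 1.1% × 275/365 = €2013.9041
Summerhurst, 3 Oct – 31 Dec 2034: 90 days → €243000 × 2.75% × 90/365 = €1647.7397
Total = €3661.6438

€3661.64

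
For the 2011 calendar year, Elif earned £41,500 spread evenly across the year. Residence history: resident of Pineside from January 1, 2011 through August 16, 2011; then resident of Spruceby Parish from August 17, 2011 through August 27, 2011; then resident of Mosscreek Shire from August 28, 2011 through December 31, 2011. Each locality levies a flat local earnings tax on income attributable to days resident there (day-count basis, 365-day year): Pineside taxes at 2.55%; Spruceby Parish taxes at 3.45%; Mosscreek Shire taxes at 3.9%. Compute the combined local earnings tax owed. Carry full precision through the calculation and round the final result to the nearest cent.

Pineside, January 1 – August 16, 2011: 228 days → £41,500 × 2.55% × 228/365 = £661.0438
Spruceby Parish, August 17 – August 27, 2011: 11 days → £41,500 × 3.45% × 11/365 = £43.1486
Mosscreek Shire, August 28 – December 31, 2011: 126 days → £41,500 × 3.9% × 126/365 = £558.7151
Total = £1,262.9075

£1,262.91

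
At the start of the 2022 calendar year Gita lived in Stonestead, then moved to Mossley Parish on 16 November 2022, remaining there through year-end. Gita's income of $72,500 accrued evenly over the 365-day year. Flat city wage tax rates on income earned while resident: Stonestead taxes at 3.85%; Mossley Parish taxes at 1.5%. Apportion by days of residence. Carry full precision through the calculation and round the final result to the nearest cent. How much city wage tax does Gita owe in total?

$2,576.53

Stonestead, 1 January – 15 November 2022: 319 days → $72,500 × 3.85% × 319/365 = $2,439.4760
Mossley Parish, 16 November – 31 December 2022: 46 days → $72,500 × 1.5% × 46/365 = $137.0548
Total = $2,576.5308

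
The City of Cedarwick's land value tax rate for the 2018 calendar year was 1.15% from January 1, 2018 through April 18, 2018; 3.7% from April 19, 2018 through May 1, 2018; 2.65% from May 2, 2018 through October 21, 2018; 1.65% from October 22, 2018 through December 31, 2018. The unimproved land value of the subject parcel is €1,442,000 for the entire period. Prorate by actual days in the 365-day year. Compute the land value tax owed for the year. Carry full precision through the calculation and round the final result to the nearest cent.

€29,547.17

January 1 – April 18, 2018: 108 days at 1.15% → €1,442,000 × 1.15% × 108/365 = €4,906.7507
April 19 – May 1, 2018: 13 days at 3.7% → €1,442,000 × 3.7% × 13/365 = €1,900.2795
May 2 – October 21, 2018: 173 days at 2.65% → €1,442,000 × 2.65% × 173/365 = €18,111.9151
October 22 – December 31, 2018: 71 days at 1.65% → €1,442,000 × 1.65% × 71/365 = €4,628.2274
Total = €29,547.1726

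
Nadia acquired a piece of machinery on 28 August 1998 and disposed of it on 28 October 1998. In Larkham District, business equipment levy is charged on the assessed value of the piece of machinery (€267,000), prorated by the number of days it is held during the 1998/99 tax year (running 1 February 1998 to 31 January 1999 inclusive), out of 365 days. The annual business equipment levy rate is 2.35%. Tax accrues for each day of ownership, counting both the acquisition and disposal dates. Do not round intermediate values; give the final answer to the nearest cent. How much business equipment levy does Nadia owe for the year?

Days held (28 August – 28 October 1998): 62 out of 365
Tax = €267,000 × 2.35% × 62/365 = €1,065.8055

€1,065.81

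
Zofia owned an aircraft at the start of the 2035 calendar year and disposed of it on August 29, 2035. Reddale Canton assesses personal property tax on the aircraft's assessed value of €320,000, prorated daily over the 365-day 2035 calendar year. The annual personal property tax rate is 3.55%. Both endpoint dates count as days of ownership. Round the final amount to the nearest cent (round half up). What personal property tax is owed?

€7,500.71

Days held (January 1 – August 29, 2035): 241 out of 365
Tax = €320,000 × 3.55% × 241/365 = €7,500.7123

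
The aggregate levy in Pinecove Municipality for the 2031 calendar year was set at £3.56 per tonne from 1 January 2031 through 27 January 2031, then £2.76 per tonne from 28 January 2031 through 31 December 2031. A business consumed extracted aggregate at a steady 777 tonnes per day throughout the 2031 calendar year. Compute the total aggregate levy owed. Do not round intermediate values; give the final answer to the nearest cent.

1 January – 27 January 2031: 27 days × 777 tonnes/day = 20,979 tonnes at £3.56/tonne → £74685.24
28 January – 31 December 2031: 338 days × 777 tonnes/day = 262,626 tonnes at £2.76/tonne → £724847.76

£799533.00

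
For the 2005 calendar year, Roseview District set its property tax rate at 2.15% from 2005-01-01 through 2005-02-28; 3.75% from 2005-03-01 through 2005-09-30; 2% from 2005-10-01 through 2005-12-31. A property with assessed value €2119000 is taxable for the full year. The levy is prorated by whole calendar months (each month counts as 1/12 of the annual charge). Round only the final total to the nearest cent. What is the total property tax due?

2005-01-01 to 2005-02-28: 2 months at 2.15% → €2119000 × 2.15% × 2/12 = €7593.0833
2005-03-01 to 2005-09-30: 7 months at 3.75% → €2119000 × 3.75% × 7/12 = €46353.1250
2005-10-01 to 2005-12-31: 3 months at 2% → €2119000 × 2% × 3/12 = €10595.0000
Total = €64541.2083

€64541.21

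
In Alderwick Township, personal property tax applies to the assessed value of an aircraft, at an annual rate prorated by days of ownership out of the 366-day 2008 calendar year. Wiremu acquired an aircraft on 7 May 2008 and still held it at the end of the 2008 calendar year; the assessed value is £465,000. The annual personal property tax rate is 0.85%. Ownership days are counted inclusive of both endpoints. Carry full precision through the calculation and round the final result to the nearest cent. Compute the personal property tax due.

Days held (7 May – 31 December 2008): 239 out of 366
Tax = £465,000 × 0.85% × 239/366 = £2,581.0041

£2,581.00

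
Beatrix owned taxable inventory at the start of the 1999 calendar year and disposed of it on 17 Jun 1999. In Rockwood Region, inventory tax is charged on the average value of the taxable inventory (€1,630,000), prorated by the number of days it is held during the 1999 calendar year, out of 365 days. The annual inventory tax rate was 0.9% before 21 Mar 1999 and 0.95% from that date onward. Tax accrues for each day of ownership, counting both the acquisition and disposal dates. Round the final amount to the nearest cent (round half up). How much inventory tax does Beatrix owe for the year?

€6,950.95

1 Jan – 20 Mar 1999: 79 days at 0.9% → €1,630,000 × 0.9% × 79/365 = €3,175.1507
21 Mar – 17 Jun 1999: 89 days at 0.95% → €1,630,000 × 0.95% × 89/365 = €3,775.7945
Total = €6,950.9452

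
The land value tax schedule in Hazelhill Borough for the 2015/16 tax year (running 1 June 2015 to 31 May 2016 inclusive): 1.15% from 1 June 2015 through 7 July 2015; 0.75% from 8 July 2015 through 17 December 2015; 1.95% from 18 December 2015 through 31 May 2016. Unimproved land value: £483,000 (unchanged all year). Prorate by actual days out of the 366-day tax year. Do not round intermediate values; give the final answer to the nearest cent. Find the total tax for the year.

1 June – 7 July 2015: 37 days at 1.15% → £483,000 × 1.15% × 37/366 = £561.5205
8 July – 17 December 2015: 163 days at 0.75% → £483,000 × 0.75% × 163/366 = £1,613.2992
18 December 2015 – 31 May 2016: 166 days at 1.95% → £483,000 × 1.95% × 166/366 = £4,271.7787
Total = £6,446.5984

£6,446.60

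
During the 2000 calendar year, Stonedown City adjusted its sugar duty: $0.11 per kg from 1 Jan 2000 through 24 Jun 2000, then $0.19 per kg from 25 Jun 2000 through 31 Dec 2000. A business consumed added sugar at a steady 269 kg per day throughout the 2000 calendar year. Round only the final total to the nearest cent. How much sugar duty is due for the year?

$14,918.74

1 Jan – 24 Jun 2000: 176 days × 269 kg/day = 47,344 kg at $0.11/kg → $5,207.84
25 Jun – 31 Dec 2000: 190 days × 269 kg/day = 51,110 kg at $0.19/kg → $9,710.90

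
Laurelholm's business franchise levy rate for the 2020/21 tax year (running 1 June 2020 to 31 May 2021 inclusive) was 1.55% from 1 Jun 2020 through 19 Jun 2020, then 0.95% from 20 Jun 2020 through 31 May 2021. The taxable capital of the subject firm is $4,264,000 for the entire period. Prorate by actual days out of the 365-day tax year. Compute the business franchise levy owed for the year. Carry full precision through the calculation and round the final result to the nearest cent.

$41,839.77

1 Jun – 19 Jun 2020: 19 days at 1.55% → $4,264,000 × 1.55% × 19/365 = $3,440.4055
20 Jun 2020 – 31 May 2021: 346 days at 0.95% → $4,264,000 × 0.95% × 346/365 = $38,399.3644
Total = $41,839.7699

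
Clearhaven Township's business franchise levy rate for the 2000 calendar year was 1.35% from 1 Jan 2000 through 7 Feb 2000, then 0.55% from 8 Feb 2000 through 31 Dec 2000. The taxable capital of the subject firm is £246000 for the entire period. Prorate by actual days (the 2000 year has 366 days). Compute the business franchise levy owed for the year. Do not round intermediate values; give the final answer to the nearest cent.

£1557.33

1 Jan – 7 Feb 2000: 38 days at 1.35% → £246000 × 1.35% × 38/366 = £344.8033
8 Feb – 31 Dec 2000: 328 days at 0.55% → £246000 × 0.55% × 328/366 = £1212.5246
Total = £1557.3279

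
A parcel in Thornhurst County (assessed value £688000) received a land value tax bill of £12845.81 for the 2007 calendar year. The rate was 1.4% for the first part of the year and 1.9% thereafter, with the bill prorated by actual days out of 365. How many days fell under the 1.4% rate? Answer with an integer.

24 days

Let d = days at the first rate; then 365 − d days at the second rate.
£688000 × [1.4%·d + 1.9%·(365−d)] / 365 = £12845.81
Solving gives d = 24, so the new rate took effect on January 25, 2007.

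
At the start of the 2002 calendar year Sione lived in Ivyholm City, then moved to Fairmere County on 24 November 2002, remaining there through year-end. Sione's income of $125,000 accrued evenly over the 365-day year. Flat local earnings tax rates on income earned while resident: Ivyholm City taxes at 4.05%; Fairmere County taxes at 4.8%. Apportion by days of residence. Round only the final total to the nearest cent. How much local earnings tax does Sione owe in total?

$5,160.10

Ivyholm City, 1 January – 23 November 2002: 327 days → $125,000 × 4.05% × 327/365 = $4,535.4452
Fairmere County, 24 November – 31 December 2002: 38 days → $125,000 × 4.8% × 38/365 = $624.6575
Total = $5,160.1027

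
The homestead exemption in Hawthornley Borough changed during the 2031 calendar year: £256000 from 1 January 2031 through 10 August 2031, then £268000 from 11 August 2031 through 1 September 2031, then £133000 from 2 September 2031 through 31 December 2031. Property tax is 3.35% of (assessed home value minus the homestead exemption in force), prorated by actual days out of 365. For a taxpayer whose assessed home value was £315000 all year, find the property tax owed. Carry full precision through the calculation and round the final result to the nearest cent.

1 January – 10 August 2031: 222 days, exemption £256000 → (£315000 − £256000) × 3.35% × 222/365 = £1202.1452
11 August – 1 September 2031: 22 days, exemption £268000 → (£315000 − £268000) × 3.35% × 22/365 = £94.9014
2 September – 31 December 2031: 121 days, exemption £133000 → (£315000 − £133000) × 3.35% × 121/365 = £2021.1973
Total = £3318.2438

£3318.24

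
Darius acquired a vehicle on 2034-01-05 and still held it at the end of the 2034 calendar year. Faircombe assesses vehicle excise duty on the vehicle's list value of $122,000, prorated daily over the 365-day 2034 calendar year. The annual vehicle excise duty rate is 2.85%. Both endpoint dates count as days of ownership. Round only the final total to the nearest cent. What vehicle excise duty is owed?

Days held (2034-01-05 to 2034-12-31): 361 out of 365
Tax = $122,000 × 2.85% × 361/365 = $3,438.8959

$3,438.90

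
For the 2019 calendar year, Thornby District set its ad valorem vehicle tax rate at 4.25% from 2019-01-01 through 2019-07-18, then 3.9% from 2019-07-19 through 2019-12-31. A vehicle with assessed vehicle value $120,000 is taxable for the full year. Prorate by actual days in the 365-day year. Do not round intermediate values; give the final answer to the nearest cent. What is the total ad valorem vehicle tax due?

$4,908.99

2019-01-01 to 2019-07-18: 199 days at 4.25% → $120,000 × 4.25% × 199/365 = $2,780.5479
2019-07-19 to 2019-12-31: 166 days at 3.9% → $120,000 × 3.9% × 166/365 = $2,128.4384
Total = $4,908.9863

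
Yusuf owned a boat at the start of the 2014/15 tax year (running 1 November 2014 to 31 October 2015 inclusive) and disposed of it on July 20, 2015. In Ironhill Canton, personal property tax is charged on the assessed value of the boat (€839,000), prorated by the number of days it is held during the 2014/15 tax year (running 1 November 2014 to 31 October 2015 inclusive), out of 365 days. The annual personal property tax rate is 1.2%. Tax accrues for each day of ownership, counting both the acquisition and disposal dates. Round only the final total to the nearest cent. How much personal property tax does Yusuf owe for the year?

€7,226.89

Days held (November 1, 2014 – July 20, 2015): 262 out of 365
Tax = €839,000 × 1.2% × 262/365 = €7,226.8932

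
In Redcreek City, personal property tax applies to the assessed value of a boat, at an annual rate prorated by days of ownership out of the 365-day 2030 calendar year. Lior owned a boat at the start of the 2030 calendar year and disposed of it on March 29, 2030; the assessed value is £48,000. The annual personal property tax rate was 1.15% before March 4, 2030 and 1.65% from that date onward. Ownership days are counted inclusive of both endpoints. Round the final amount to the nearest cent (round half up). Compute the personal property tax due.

£150.18

January 1 – March 3, 2030: 62 days at 1.15% → £48,000 × 1.15% × 62/365 = £93.7644
March 4 – March 29, 2030: 26 days at 1.65% → £48,000 × 1.65% × 26/365 = £56.4164
Total = £150.1808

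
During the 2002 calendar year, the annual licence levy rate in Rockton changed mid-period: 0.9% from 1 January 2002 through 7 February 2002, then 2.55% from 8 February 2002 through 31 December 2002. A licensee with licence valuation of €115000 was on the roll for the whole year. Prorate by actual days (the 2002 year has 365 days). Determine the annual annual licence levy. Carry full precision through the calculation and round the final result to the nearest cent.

€2734.95

1 January – 7 February 2002: 38 days at 0.9% → €115000 × 0.9% × 38/365 = €107.7534
8 February – 31 December 2002: 327 days at 2.55% → €115000 × 2.55% × 327/365 = €2627.1986
Total = €2734.9521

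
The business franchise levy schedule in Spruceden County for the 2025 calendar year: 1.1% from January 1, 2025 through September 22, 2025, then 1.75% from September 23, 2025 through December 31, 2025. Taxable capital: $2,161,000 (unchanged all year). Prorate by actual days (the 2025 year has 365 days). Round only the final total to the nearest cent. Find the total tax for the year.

January 1 – September 22, 2025: 265 days at 1.1% → $2,161,000 × 1.1% × 265/365 = $17,258.3973
September 23 – December 31, 2025: 100 days at 1.75% → $2,161,000 × 1.75% × 100/365 = $10,360.9589
Total = $27,619.3562

$27,619.36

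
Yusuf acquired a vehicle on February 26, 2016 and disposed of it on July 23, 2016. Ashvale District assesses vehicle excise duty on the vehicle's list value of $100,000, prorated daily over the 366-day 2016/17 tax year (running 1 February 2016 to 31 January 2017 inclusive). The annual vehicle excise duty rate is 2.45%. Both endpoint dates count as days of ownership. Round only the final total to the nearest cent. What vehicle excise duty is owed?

Days held (February 26 – July 23, 2016): 149 out of 366
Tax = $100,000 × 2.45% × 149/366 = $997.4044

$997.40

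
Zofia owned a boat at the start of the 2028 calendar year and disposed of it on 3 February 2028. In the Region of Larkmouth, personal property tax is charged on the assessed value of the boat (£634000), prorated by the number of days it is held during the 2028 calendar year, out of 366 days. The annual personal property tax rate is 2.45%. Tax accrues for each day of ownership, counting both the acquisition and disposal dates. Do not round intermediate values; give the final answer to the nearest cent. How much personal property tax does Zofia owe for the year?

Days held (1 January – 3 February 2028): 34 out of 366
Tax = £634000 × 2.45% × 34/366 = £1442.9563

£1442.96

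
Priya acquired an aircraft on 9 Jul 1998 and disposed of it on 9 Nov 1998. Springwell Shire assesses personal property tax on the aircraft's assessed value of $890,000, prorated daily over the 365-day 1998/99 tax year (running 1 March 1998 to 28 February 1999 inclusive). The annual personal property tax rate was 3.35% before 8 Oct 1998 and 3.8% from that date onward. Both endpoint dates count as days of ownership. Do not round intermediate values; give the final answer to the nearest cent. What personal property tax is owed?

$10,491.03

9 Jul – 7 Oct 1998: 91 days at 3.35% → $890,000 × 3.35% × 91/365 = $7,433.3288
8 Oct – 9 Nov 1998: 33 days at 3.8% → $890,000 × 3.8% × 33/365 = $3,057.6986
Total = $10,491.0274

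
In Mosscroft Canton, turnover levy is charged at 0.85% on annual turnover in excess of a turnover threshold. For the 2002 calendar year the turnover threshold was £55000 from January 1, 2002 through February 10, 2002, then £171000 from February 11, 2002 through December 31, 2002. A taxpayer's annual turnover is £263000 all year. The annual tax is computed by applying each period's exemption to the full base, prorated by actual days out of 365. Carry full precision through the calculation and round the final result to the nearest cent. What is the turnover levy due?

January 1 – February 10, 2002: 41 days, exemption £55000 → (£263000 − £55000) × 0.85% × 41/365 = £198.5973
February 11 – December 31, 2002: 324 days, exemption £171000 → (£263000 − £171000) × 0.85% × 324/365 = £694.1589
Total = £892.7562

£892.76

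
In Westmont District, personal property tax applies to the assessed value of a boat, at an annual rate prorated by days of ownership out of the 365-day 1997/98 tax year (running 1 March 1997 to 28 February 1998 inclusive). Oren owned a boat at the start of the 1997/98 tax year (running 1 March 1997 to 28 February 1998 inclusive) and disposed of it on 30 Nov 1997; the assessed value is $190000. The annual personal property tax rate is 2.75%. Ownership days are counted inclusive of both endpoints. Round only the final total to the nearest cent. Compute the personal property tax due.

$3936.64

Days held (1 Mar – 30 Nov 1997): 275 out of 365
Tax = $190000 × 2.75% × 275/365 = $3936.6438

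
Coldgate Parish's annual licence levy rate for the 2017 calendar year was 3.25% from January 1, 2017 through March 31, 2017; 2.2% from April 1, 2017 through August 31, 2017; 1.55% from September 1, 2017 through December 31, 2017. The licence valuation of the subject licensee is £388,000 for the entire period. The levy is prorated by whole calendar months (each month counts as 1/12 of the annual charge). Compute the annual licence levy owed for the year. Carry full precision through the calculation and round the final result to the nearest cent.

January 1 – March 31, 2017: 3 months at 3.25% → £388,000 × 3.25% × 3/12 = £3,152.5000
April 1 – August 31, 2017: 5 months at 2.2% → £388,000 × 2.2% × 5/12 = £3,556.6667
September 1 – December 31, 2017: 4 months at 1.55% → £388,000 × 1.55% × 4/12 = £2,004.6667
Total = £8,713.8333

£8,713.83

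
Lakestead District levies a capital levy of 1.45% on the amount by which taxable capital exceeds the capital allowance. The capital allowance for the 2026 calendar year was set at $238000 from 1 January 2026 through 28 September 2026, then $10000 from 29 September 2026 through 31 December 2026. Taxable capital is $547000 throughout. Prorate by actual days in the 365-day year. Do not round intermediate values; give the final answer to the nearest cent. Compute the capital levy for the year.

1 January – 28 September 2026: 271 days, exemption $238000 → ($547000 − $238000) × 1.45% × 271/365 = $3326.6178
29 September – 31 December 2026: 94 days, exemption $10000 → ($547000 − $10000) × 1.45% × 94/365 = $2005.2904
Total = $5331.9082

$5331.91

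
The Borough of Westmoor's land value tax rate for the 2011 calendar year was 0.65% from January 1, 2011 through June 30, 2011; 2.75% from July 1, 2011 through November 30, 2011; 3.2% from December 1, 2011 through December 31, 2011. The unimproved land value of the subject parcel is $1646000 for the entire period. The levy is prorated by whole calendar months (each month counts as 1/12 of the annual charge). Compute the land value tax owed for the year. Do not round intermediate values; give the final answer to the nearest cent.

January 1 – June 30, 2011: 6 months at 0.65% → $1646000 × 0.65% × 6/12 = $5349.5000
July 1 – November 30, 2011: 5 months at 2.75% → $1646000 × 2.75% × 5/12 = $18860.4167
December 1 – December 31, 2011: 1 month at 3.2% → $1646000 × 3.2% × 1/12 = $4389.3333
Total = $28599.2500

$28599.25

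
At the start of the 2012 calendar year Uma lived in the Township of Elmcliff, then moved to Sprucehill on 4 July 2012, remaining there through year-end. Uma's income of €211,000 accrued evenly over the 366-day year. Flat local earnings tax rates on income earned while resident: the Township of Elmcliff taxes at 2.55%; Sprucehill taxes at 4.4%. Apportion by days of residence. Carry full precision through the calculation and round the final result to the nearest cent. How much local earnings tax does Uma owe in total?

The Township of Elmcliff, 1 January – 3 July 2012: 185 days → €211,000 × 2.55% × 185/366 = €2,719.6516
Sprucehill, 4 July – 31 December 2012: 181 days → €211,000 × 4.4% × 181/366 = €4,591.2678
Total = €7,310.9194

€7,310.92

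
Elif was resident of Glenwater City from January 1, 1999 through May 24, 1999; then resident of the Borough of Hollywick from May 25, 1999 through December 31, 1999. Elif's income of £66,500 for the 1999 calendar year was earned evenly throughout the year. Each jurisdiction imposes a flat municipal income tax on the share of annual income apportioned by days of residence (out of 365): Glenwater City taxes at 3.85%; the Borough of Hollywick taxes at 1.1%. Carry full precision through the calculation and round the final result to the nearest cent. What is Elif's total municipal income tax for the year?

£1,452.98

Glenwater City, January 1 – May 24, 1999: 144 days → £66,500 × 3.85% × 144/365 = £1,010.0712
The Borough of Hollywick, May 25 – December 31, 1999: 221 days → £66,500 × 1.1% × 221/365 = £442.9082
Total = £1,452.9795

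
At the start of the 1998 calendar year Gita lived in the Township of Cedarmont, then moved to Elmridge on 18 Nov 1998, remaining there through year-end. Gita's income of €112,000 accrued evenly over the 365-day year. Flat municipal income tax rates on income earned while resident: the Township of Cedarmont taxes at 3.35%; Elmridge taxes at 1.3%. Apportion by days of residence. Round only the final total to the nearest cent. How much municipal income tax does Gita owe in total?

The Township of Cedarmont, 1 Jan – 17 Nov 1998: 321 days → €112,000 × 3.35% × 321/365 = €3,299.7041
Elmridge, 18 Nov – 31 Dec 1998: 44 days → €112,000 × 1.3% × 44/365 = €175.5178
Total = €3,475.2219

€3,475.22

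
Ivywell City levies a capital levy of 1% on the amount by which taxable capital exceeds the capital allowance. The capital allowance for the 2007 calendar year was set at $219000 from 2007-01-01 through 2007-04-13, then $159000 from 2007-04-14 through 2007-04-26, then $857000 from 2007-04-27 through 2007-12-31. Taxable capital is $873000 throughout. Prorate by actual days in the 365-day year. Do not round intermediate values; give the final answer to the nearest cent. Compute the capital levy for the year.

$2208.99

2007-01-01 to 2007-04-13: 103 days, exemption $219000 → ($873000 − $219000) × 1% × 103/365 = $1845.5342
2007-04-14 to 2007-04-26: 13 days, exemption $159000 → ($873000 − $159000) × 1% × 13/365 = $254.3014
2007-04-27 to 2007-12-31: 249 days, exemption $857000 → ($873000 − $857000) × 1% × 249/365 = $109.1507
Total = $2208.9863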